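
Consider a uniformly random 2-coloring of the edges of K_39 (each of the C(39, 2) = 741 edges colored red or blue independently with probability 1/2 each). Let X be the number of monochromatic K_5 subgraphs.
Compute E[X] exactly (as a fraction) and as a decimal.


Let X = Σ_S X_S over the C(39, 5) = 575757 subsets S of size 5, where X_S = 1 if the K_5 on S is monochromatic.
For a fixed S, the K_5 on S has C(5, 2) = 10 edges. P[all 10 edges red] = (1/2)^10, and likewise for blue, so P[monochromatic] = 2·(1/2)^10 = 2^{1 − 10} = 1/512.
By linearity: E[X] = C(39, 5) · 2^{1 − 10} = 575757 · 1/512 = 575757/512.
Numerically: E[X] ≈ 1124.525.

E[X] = C(39,5)·2^(1−C(5,2)) = 575757/512 ≈ 1124.525.


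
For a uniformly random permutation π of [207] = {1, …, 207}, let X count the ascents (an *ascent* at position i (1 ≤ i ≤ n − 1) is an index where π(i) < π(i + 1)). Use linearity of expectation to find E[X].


Write X = Σ X_I over i = 1, …, 206, with X_I the indicator of one ascent.
There are 206 indicators.
For each fixed i, the pair (π(i), π(i+1)) is a uniformly random ordered pair of distinct values from {1, …, 207}; by symmetry P[π(i) < π(i+1)] = 1/2.
By linearity: E[X] = 206 · (1/2) = (207 − 1) · (1/2) = 103 ≈ 103.000.

E[X] = 103 = 103.000.


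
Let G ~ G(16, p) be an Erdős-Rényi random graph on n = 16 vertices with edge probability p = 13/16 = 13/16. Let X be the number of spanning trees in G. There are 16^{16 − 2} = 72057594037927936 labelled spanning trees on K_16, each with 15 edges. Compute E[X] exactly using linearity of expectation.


K_16 has 16^{16 − 2} = 72057594037927936 labelled spanning trees.
For each such spanning tree H, let X_H = 1 if all 15 edges of H are present in G. Then P[X_H = 1] = p^{15} = (13/16)^{15} = 51185893014090757/1152921504606846976.
Summing the indicators: E[X] = Σ_H E[X_H] = 72057594037927936 · p^{15} = 72057594037927936 · 51185893014090757/1152921504606846976 = 51185893014090757/16.
Numerically: E[X] ≈ 3.199e+15.

E[X] = 72057594037927936 · (13/16)^{15} = 51185893014090757/16 ≈ 3.199e+15.


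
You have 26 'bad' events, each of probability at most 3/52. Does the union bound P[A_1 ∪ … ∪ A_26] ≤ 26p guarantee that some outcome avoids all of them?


Union bound: P[∪_{i=1}^{26} A_i] ≤ Σ_i P[A_i] ≤ 26·p = 26·(3/52) = 3/2.
Numerically: 3/2 ≈ 1.5000000.
Is 3/2 < 1? NO.
Since the bound 3/2 is ≥ 1, the union bound is uninformative here; it does NOT by itself certify existence.

26·p = 3/2 ≈ 1.5000000; existence NOT certified by the union bound.


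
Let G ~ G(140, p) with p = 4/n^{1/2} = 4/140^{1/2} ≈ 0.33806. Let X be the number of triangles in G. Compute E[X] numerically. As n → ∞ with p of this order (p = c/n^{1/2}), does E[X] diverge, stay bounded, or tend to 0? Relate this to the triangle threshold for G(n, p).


Number of potential triangles: C(140, 3) = 447580.
Each occurs with probability p³ ≈ (0.33806)³ ≈ 3.8635623e-02.
By linearity: E[X] = C(140, 3)·p³ ≈ 447580 · 3.8635623e-02 ≈ 17292.53218.
Since α = 1/2 < 1, p = c/n^{1/2} ≫ 1/n is above the triangle threshold p ~ 1/n. Asymptotically E[X] ~ (c³/6)·n^{3(1−α)} = (4³/6)·n^{1.5} → ∞; triangles are abundant w.h.p.

E[X] ≈ 17292.53218; in regime p = Θ(1/n^{1/2}) E[X] diverges (above the triangle threshold p ~ 1/n).


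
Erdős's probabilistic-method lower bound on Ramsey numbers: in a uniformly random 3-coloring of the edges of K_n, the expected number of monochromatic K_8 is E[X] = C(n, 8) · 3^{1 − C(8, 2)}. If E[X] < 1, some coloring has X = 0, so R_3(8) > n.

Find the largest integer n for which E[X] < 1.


We need C(n, 8) · 3^{1 − 28} < 1, i.e. C(n, 8) < 3^{28 − 1} = 7625597484987.
Check values of n near the boundary:
  n = 154: C(154, 8) = 6521818990995; 6521818990995 < 7625597484987? YES
  n = 155: C(155, 8) = 6876747915675; 6876747915675 < 7625597484987? YES
  n = 156: C(156, 8) = 7248464019225; 7248464019225 < 7625597484987? YES
  n = 157: C(157, 8) = 7637643295425; 7637643295425 < 7625597484987? NO
  n = 158: C(158, 8) = 8044984271181; 8044984271181 < 7625597484987? NO
  n = 159: C(159, 8) = 8471208603429; 8471208603429 < 7625597484987? NO
The largest n with C(n, 8) < 7625597484987 is n = 156 (where E[X] = 805384891025/847288609443 ≈ 0.9505). Hence R_3(8) > 156, i.e. R_3(8) ≥ 157.

Largest n = 156; hence R_3(8) > 156.


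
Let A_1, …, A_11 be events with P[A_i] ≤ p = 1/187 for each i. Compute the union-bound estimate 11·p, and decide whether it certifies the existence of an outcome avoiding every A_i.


Union bound: P[∪_{i=1}^{11} A_i] ≤ Σ_i P[A_i] ≤ 11·p = 11·(1/187) = 1/17.
Numerically: 1/17 ≈ 0.05882.
Is 1/17 < 1? YES.
Since P[∪ A_i] ≤ 1/17 < 1, the complement has P[∩ A_i^c] ≥ 1 − 1/17 = 16/17 > 0, so some outcome avoids every A_i.

11·p = 1/17 ≈ 0.05882; existence CERTIFIED by the union bound.


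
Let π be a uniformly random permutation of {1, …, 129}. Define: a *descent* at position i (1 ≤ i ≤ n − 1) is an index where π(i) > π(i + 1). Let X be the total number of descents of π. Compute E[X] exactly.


Write X = Σ X_I over i = 1, …, 128, with X_I the indicator of one descent.
There are 128 indicators.
For each fixed i, the pair (π(i), π(i+1)) is a uniformly random ordered pair of distinct values from {1, …, 129}; by symmetry P[π(i) > π(i+1)] = 1/2.
By linearity: E[X] = 128 · (1/2) = (129 − 1) · (1/2) = 64 ≈ 64.0000.

E[X] = 64 = 64.0000.


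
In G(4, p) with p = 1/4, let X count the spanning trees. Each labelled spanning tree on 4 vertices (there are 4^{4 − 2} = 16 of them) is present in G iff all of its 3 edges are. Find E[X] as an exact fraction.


K_4 has 4^{4 − 2} = 16 labelled spanning trees.
For each such spanning tree H, let X_H = 1 if all 3 edges of H are present in G. Then P[X_H = 1] = p^{3} = (1/4)^{3} = 1/64.
By linearity: E[X] = Σ_H E[X_H] = 16 · p^{3} = 16 · 1/64 = 1/4.
Numerically: E[X] ≈ 0.25.

E[X] = 16 · (1/4)^{3} = 1/4 ≈ 0.25.


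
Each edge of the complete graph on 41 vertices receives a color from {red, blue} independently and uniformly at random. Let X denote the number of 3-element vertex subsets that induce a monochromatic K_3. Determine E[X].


Let X = Σ_S X_S over the C(41, 3) = 10660 subsets S of size 3, where X_S = 1 if the K_3 on S is monochromatic.
For a fixed S, the K_3 on S has C(3, 2) = 3 edges. P[all 3 edges red] = (1/2)^3, and likewise for blue, so P[monochromatic] = 2·(1/2)^3 = 2^{1 − 3} = 1/4.
By linearity: E[X] = C(41, 3) · 2^{1 − 3} = 10660 · 1/4 = 2665.
Numerically: E[X] ≈ 2665.00000.

E[X] = C(41,3)·2^(1−C(3,2)) = 2665 ≈ 2665.00000.


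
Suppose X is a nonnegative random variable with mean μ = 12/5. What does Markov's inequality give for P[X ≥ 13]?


μ = E[X] = 12/5, a = 13.
Markov: P[X ≥ 13] ≤ μ/a = (12/5)/13 = 12/65.
Numerically: ≈ 0.1846.
(Since a = 13 > μ = 2.4000, the bound 12/65 is < 1 and informative.)

P[X ≥ 13] ≤ 12/65 ≈ 0.1846.


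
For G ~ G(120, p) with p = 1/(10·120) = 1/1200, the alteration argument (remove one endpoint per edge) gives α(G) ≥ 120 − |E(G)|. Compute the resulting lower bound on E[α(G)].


E[|E(G)|] = C(120, 2)·p = 7140 · (1/1200) = 119/20.
E[α(G)] ≥ n − E[|E(G)|] = 120 − 119/20 = 2281/20.
Numerically: ≈ 114.050000.
(This is only a lower bound; the true E[α(G)] may be larger.)

E[α(G)] ≥ 2281/20 ≈ 114.050000.


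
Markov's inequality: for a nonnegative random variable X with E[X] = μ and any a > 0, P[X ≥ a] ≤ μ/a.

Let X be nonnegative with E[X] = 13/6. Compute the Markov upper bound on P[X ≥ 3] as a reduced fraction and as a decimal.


μ = E[X] = 13/6, a = 3.
Markov: P[X ≥ 3] ≤ μ/a = (13/6)/3 = 13/18.
Numerically: ≈ 0.7222.
(Since a = 3 > μ = 2.1667, the bound 13/18 is < 1 and informative.)

P[X ≥ 3] ≤ 13/18 ≈ 0.7222.


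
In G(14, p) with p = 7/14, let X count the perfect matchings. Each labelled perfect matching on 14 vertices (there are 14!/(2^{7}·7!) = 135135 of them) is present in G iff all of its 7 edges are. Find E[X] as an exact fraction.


K_14 has 14!/(2^{7}·7!) = 135135 labelled perfect matchings.
For each such perfect matching H, let X_H = 1 if all 7 edges of H are present in G. Then P[X_H = 1] = p^{7} = (1/2)^{7} = 1/128.
Summing the indicators: E[X] = Σ_H E[X_H] = 135135 · p^{7} = 135135 · 1/128 = 135135/128.
Numerically: E[X] ≈ 1055.74.

E[X] = 135135 · (1/2)^{7} = 135135/128 ≈ 1055.74.


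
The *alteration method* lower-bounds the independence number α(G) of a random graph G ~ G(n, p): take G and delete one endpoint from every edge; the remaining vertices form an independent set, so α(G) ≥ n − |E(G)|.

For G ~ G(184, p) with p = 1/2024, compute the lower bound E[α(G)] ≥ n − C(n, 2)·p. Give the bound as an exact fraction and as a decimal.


E[|E(G)|] = C(184, 2)·p = 16836 · (1/2024) = 183/22.
E[α(G)] ≥ n − E[|E(G)|] = 184 − 183/22 = 3865/22.
Numerically: ≈ 175.682.
(This is only a lower bound; the true E[α(G)] may be larger.)

E[α(G)] ≥ 3865/22 ≈ 175.682.


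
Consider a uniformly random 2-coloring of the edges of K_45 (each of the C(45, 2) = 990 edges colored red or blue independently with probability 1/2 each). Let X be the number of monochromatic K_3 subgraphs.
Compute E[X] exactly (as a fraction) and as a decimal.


Let X = Σ_S X_S over the C(45, 3) = 14190 subsets S of size 3, where X_S = 1 if the K_3 on S is monochromatic.
For a fixed S, the K_3 on S has C(3, 2) = 3 edges. P[all 3 edges red] = (1/2)^3, and likewise for blue, so P[monochromatic] = 2·(1/2)^3 = 2^{1 − 3} = 1/4.
By linearity of expectation: E[X] = C(45, 3) · 2^{1 − 3} = 14190 · 1/4 = 7095/2.
Numerically: E[X] ≈ 3547.50000.

E[X] = C(45,3)·2^(1−C(3,2)) = 7095/2 ≈ 3547.50000.


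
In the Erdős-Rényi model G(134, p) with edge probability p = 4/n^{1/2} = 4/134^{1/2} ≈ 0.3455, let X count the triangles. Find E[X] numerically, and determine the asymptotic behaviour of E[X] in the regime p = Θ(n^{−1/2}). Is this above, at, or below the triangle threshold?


Number of potential triangles: C(134, 3) = 392084.
Each occurs with probability p³ ≈ (0.3455)³ ≈ 4.125939e-02.
By linearity: E[X] = C(134, 3)·p³ ≈ 392084 · 4.125939e-02 ≈ 16177.1457.
Since α = 1/2 < 1, p = c/n^{1/2} ≫ 1/n is above the triangle threshold p ~ 1/n. Asymptotically E[X] ~ (c³/6)·n^{3(1−α)} = (4³/6)·n^{1.5} → ∞; triangles are abundant w.h.p.

E[X] ≈ 16177.1457; in regime p = Θ(1/n^{1/2}) E[X] diverges (above the triangle threshold p ~ 1/n).


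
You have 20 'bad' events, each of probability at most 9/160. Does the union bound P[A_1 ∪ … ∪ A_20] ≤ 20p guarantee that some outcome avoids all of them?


Union bound: P[∪_{i=1}^{20} A_i] ≤ Σ_i P[A_i] ≤ 20·p = 20·(9/160) = 9/8.
Numerically: 9/8 ≈ 1.12500.
Is 9/8 < 1? NO.
Since the bound 9/8 is ≥ 1, the union bound is uninformative here; it does NOT by itself certify existence.

20·p = 9/8 ≈ 1.12500; existence NOT certified by the union bound.


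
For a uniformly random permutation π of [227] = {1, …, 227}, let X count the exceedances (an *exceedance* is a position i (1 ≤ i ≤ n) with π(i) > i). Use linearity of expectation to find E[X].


Write X = Σ_{i=1}^{227} X_i, where X_i = 1_{π(i) > i}.
For each fixed i, π(i) is uniform over {1, …, 227} (marginal of a uniform permutation), so P[π(i) > i] = (n − i)/n. Summing: Σ_{i=1}^{227} (n − i)/n = (0 + 1 + … + 226)/227 = 227(227 − 1)/(2·227) = (227 − 1)/2.
Hence E[X] = Σ_{i=1}^{227} (227 − i)/227 = 113 ≈ 113.000.

E[X] = 113 = 113.000.


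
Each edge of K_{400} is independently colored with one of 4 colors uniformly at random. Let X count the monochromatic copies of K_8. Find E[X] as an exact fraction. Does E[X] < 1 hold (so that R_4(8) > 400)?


E[X] = C(400, 8) · 4^{1 − 28} = 15148408086508950 · 4^{−27} = 15148408086508950/18014398509481984.
As a reduced fraction: E[X] = 7574204043254475/9007199254740992 ≈ 0.840906.
Is E[X] < 1? YES.
Since E[X] < 1, there exists a 4-coloring of K_{400} with no monochromatic K_8; hence R_4(8) > 400.

E[X] = 7574204043254475/9007199254740992 ≈ 0.840906; E[X] < 1, so R_4(8) > 400.


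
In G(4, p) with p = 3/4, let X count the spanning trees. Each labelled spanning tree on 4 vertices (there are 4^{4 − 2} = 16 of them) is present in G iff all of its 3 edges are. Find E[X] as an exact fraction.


K_4 has 4^{4 − 2} = 16 labelled spanning trees.
For each such spanning tree H, let X_H = 1 if all 3 edges of H are present in G. Then P[X_H = 1] = p^{3} = (3/4)^{3} = 27/64.
By linearity of expectation: E[X] = Σ_H E[X_H] = 16 · p^{3} = 16 · 27/64 = 27/4.
Numerically: E[X] ≈ 6.75.

E[X] = 16 · (3/4)^{3} = 27/4 ≈ 6.75.


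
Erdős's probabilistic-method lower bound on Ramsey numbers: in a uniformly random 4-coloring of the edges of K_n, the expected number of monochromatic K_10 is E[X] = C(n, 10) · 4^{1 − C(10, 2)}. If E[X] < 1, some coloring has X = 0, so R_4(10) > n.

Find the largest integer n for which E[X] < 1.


We need C(n, 10) · 4^{1 − 45} < 1, i.e. C(n, 10) < 4^{45 − 1} = 309485009821345068724781056.
Check values of n near the boundary:
  n = 2021: C(2021, 10) = 306347841644770462864800616; 306347841644770462864800616 < 309485009821345068724781056? YES
  n = 2022: C(2022, 10) = 307870445231474093395937796; 307870445231474093395937796 < 309485009821345068724781056? YES
  n = 2023: C(2023, 10) = 309399856285778485315440716; 309399856285778485315440716 < 309485009821345068724781056? YES
  n = 2024: C(2024, 10) = 310936101848269937576192656; 310936101848269937576192656 < 309485009821345068724781056? NO
The largest n with C(n, 10) < 309485009821345068724781056 is n = 2023 (where E[X] = 77349964071444621328860179/77371252455336267181195264 ≈ 0.999725). Hence R_4(10) > 2023, i.e. R_4(10) ≥ 2024.

Largest n = 2023; hence R_4(10) > 2023.


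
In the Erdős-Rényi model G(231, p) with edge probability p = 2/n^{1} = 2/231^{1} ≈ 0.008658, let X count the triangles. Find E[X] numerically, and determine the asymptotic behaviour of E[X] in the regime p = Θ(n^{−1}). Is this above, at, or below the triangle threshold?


Number of potential triangles: C(231, 3) = 2027795.
Each occurs with probability p³ ≈ (0.008658)³ ≈ 6.490140e-07.
By linearity: E[X] = C(231, 3)·p³ ≈ 2027795 · 6.490140e-07 ≈ 1.3161.
Here α = 1, so p = 2/n is exactly at the triangle threshold p ~ 1/n. Asymptotically E[X] → c³/6 = 2³/6 = 4/3 ≈ 1.3333, a bounded constant. In this regime the triangle count is asymptotically Poisson(c³/6).

E[X] ≈ 1.3161; in regime p = Θ(1/n^{1}) E[X] stays bounded (at the triangle threshold p ~ 1/n).


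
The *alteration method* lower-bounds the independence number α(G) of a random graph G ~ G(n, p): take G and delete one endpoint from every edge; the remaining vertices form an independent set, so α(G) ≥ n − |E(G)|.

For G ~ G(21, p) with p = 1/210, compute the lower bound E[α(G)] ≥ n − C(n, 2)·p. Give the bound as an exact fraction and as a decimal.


E[|E(G)|] = C(21, 2)·p = 210 · (1/210) = 1.
E[α(G)] ≥ n − E[|E(G)|] = 21 − 1 = 20.
Numerically: ≈ 20.000000.
(This is only a lower bound; the true E[α(G)] may be larger.)

E[α(G)] ≥ 20 ≈ 20.000000.


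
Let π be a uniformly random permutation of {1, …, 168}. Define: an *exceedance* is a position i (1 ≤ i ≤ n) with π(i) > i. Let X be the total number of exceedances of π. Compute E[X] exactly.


Write X = Σ_{i=1}^{168} X_i, where X_i = 1_{π(i) > i}.
For each fixed i, π(i) is uniform over {1, …, 168} (marginal of a uniform permutation), so P[π(i) > i] = (n − i)/n. Summing: Σ_{i=1}^{168} (n − i)/n = (0 + 1 + … + 167)/168 = 168(168 − 1)/(2·168) = (168 − 1)/2.
Hence E[X] = Σ_{i=1}^{168} (168 − i)/168 = 167/2 ≈ 83.5000.

E[X] = 167/2 = 83.5000.


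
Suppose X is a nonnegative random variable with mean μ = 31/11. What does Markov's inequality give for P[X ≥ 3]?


μ = E[X] = 31/11, a = 3.
Markov: P[X ≥ 3] ≤ μ/a = (31/11)/3 = 31/33.
Numerically: ≈ 0.939.
(Since a = 3 > μ = 2.818, the bound 31/33 is < 1 and informative.)

P[X ≥ 3] ≤ 31/33 ≈ 0.939.


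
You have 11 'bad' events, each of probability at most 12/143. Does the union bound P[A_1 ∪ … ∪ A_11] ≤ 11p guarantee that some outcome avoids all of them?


Union bound: P[∪_{i=1}^{11} A_i] ≤ Σ_i P[A_i] ≤ 11·p = 11·(12/143) = 12/13.
Numerically: 12/13 ≈ 0.9230769.
Is 12/13 < 1? YES.
Since P[∪ A_i] ≤ 12/13 < 1, the complement has P[∩ A_i^c] ≥ 1 − 12/13 = 1/13 > 0, so some outcome avoids every A_i.

11·p = 12/13 ≈ 0.9230769; existence CERTIFIED by the union bound.


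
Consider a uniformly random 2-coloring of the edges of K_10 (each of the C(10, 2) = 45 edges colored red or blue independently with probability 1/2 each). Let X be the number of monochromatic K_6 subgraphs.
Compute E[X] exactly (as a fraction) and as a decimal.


Let X = Σ_S X_S over the C(10, 6) = 210 subsets S of size 6, where X_S = 1 if the K_6 on S is monochromatic.
For a fixed S, the K_6 on S has C(6, 2) = 15 edges. P[all 15 edges red] = (1/2)^15, and likewise for blue, so P[monochromatic] = 2·(1/2)^15 = 2^{1 − 15} = 1/16384.
Summing: E[X] = C(10, 6) · 2^{1 − 15} = 210 · 1/16384 = 105/8192.
Numerically: E[X] ≈ 0.013.

E[X] = C(10,6)·2^(1−C(6,2)) = 105/8192 ≈ 0.013.


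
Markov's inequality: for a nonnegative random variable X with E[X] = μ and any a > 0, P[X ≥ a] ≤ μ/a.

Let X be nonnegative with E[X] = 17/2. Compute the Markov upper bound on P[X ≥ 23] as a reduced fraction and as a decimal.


μ = E[X] = 17/2, a = 23.
Markov: P[X ≥ 23] ≤ μ/a = (17/2)/23 = 17/46.
Numerically: ≈ 0.370.
(Since a = 23 > μ = 8.500, the bound 17/46 is < 1 and informative.)

P[X ≥ 23] ≤ 17/46 ≈ 0.370.


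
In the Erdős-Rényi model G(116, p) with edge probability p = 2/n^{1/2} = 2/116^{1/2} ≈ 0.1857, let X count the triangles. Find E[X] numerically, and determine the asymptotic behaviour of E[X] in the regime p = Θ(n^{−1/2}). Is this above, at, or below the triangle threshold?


Number of potential triangles: C(116, 3) = 253460.
Each occurs with probability p³ ≈ (0.1857)³ ≈ 6.403288e-03.
By linearity: E[X] = C(116, 3)·p³ ≈ 253460 · 6.403288e-03 ≈ 1622.9773.
Since α = 1/2 < 1, p = c/n^{1/2} ≫ 1/n is above the triangle threshold p ~ 1/n. Asymptotically E[X] ~ (c³/6)·n^{3(1−α)} = (2³/6)·n^{1.5} → ∞; triangles are abundant w.h.p.

E[X] ≈ 1622.9773; in regime p = Θ(1/n^{1/2}) E[X] diverges (above the triangle threshold p ~ 1/n).


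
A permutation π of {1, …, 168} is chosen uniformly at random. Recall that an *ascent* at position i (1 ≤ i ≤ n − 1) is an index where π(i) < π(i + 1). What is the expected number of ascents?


Write X = Σ X_I over i = 1, …, 167, with X_I the indicator of one ascent.
There are 167 indicators.
For each fixed i, the pair (π(i), π(i+1)) is a uniformly random ordered pair of distinct values from {1, …, 168}; by symmetry P[π(i) < π(i+1)] = 1/2.
By linearity: E[X] = 167 · (1/2) = (168 − 1) · (1/2) = 167/2 ≈ 83.5000.

E[X] = 167/2 = 83.5000.


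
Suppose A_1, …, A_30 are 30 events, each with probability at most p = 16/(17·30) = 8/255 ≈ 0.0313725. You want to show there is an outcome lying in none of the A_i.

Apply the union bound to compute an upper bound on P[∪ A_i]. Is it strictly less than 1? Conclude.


Union bound: P[∪_{i=1}^{30} A_i] ≤ Σ_i P[A_i] ≤ 30·p = 30·(8/255) = 16/17.
Numerically: 16/17 ≈ 0.9411765.
Is 16/17 < 1? YES.
Since P[∪ A_i] ≤ 16/17 < 1, the complement has P[∩ A_i^c] ≥ 1 − 16/17 = 1/17 > 0, so some outcome avoids every A_i.

30·p = 16/17 ≈ 0.9411765; existence CERTIFIED by the union bound.


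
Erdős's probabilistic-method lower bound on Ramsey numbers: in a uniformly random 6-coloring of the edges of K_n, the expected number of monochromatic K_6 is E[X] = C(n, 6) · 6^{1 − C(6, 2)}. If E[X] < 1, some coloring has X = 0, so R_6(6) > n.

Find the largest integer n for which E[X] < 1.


We need C(n, 6) · 6^{1 − 15} < 1, i.e. C(n, 6) < 6^{15 − 1} = 78364164096.
Check values of n near the boundary:
  n = 195: C(195, 6) = 70656049360; 70656049360 < 78364164096? YES
  n = 196: C(196, 6) = 72887293024; 72887293024 < 78364164096? YES
  n = 197: C(197, 6) = 75176946208; 75176946208 < 78364164096? YES
  n = 198: C(198, 6) = 77526225777; 77526225777 < 78364164096? YES
  n = 199: C(199, 6) = 79936367511; 79936367511 < 78364164096? NO
The largest n with C(n, 6) < 78364164096 is n = 198 (where E[X] = 25842075259/26121388032 ≈ 0.9893). Hence R_6(6) > 198, i.e. R_6(6) ≥ 199.

Largest n = 198; hence R_6(6) > 198.


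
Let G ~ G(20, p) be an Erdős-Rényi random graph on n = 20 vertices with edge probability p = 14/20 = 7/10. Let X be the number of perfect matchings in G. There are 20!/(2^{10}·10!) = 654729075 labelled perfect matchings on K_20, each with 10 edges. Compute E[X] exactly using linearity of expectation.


K_20 has 20!/(2^{10}·10!) = 654729075 labelled perfect matchings.
For each such perfect matching H, let X_H = 1 if all 10 edges of H are present in G. Then P[X_H = 1] = p^{10} = (7/10)^{10} = 282475249/10000000000.
By linearity: E[X] = Σ_H E[X_H] = 654729075 · p^{10} = 654729075 · 282475249/10000000000 = 7397790339526587/400000000.
Numerically: E[X] ≈ 1.84945e+07.

E[X] = 654729075 · (7/10)^{10} = 7397790339526587/400000000 ≈ 1.84945e+07.


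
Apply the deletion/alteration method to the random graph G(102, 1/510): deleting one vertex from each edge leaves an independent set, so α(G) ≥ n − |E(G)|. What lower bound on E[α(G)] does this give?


E[|E(G)|] = C(102, 2)·p = 5151 · (1/510) = 101/10.
E[α(G)] ≥ n − E[|E(G)|] = 102 − 101/10 = 919/10.
Numerically: ≈ 91.900.
(This is only a lower bound; the true E[α(G)] may be larger.)

E[α(G)] ≥ 919/10 ≈ 91.900.


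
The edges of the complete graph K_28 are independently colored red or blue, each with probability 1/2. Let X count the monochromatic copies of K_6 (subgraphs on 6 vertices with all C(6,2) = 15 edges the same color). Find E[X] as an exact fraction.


Let X = Σ_S X_S over the C(28, 6) = 376740 subsets S of size 6, where X_S = 1 if the K_6 on S is monochromatic.
For a fixed S, the K_6 on S has C(6, 2) = 15 edges. P[all 15 edges red] = (1/2)^15, and likewise for blue, so P[monochromatic] = 2·(1/2)^15 = 2^{1 − 15} = 1/16384.
By linearity: E[X] = C(28, 6) · 2^{1 − 15} = 376740 · 1/16384 = 94185/4096.
Numerically: E[X] ≈ 22.99438.

E[X] = C(28,6)·2^(1−C(6,2)) = 94185/4096 ≈ 22.99438.


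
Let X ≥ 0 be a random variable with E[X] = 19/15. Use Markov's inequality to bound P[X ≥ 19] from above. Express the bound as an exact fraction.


μ = E[X] = 19/15, a = 19.
Markov: P[X ≥ 19] ≤ μ/a = (19/15)/19 = 1/15.
Numerically: ≈ 0.066667.
(Since a = 19 > μ = 1.266667, the bound 1/15 is < 1 and informative.)

P[X ≥ 19] ≤ 1/15 ≈ 0.066667.


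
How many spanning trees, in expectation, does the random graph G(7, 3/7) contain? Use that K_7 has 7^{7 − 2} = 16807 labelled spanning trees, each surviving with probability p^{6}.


K_7 has 7^{7 − 2} = 16807 labelled spanning trees.
For each such spanning tree H, let X_H = 1 if all 6 edges of H are present in G. Then P[X_H = 1] = p^{6} = (3/7)^{6} = 729/117649.
By linearity: E[X] = Σ_H E[X_H] = 16807 · p^{6} = 16807 · 729/117649 = 729/7.
Numerically: E[X] ≈ 104.14.

E[X] = 16807 · (3/7)^{6} = 729/7 ≈ 104.14.


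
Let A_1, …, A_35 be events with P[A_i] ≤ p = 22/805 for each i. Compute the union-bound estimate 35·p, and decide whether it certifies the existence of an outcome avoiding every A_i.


Union bound: P[∪_{i=1}^{35} A_i] ≤ Σ_i P[A_i] ≤ 35·p = 35·(22/805) = 22/23.
Numerically: 22/23 ≈ 0.956522.
Is 22/23 < 1? YES.
Since P[∪ A_i] ≤ 22/23 < 1, the complement has P[∩ A_i^c] ≥ 1 − 22/23 = 1/23 > 0, so some outcome avoids every A_i.

35·p = 22/23 ≈ 0.956522; existence CERTIFIED by the union bound.


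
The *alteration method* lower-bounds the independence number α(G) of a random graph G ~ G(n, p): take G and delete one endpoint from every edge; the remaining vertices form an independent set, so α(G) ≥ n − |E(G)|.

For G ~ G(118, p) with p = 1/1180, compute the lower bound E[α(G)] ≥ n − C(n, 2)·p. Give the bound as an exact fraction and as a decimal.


E[|E(G)|] = C(118, 2)·p = 6903 · (1/1180) = 117/20.
E[α(G)] ≥ n − E[|E(G)|] = 118 − 117/20 = 2243/20.
Numerically: ≈ 112.1500.
(This is only a lower bound; the true E[α(G)] may be larger.)

E[α(G)] ≥ 2243/20 ≈ 112.1500.


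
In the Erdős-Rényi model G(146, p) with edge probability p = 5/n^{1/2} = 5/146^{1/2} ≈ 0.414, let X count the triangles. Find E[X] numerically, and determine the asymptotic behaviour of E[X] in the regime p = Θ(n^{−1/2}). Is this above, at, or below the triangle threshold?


Number of potential triangles: C(146, 3) = 508080.
Each occurs with probability p³ ≈ (0.414)³ ≈ 7.08567e-02.
By linearity: E[X] = C(146, 3)·p³ ≈ 508080 · 7.08567e-02 ≈ 36000.856.
Since α = 1/2 < 1, p = c/n^{1/2} ≫ 1/n is above the triangle threshold p ~ 1/n. Asymptotically E[X] ~ (c³/6)·n^{3(1−α)} = (5³/6)·n^{1.5} → ∞; triangles are abundant w.h.p.

E[X] ≈ 36000.856; in regime p = Θ(1/n^{1/2}) E[X] diverges (above the triangle threshold p ~ 1/n).


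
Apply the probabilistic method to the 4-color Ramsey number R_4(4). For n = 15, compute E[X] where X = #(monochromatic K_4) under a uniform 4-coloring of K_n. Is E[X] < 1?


E[X] = C(15, 4) · 4^{1 − 6} = 1365 · 4^{−5} = 1365/1024.
As a reduced fraction: E[X] = 1365/1024 ≈ 1.333008.
Is E[X] < 1? NO.
Since E[X] ≥ 1, the first-moment bound is inconclusive at n = 15; it does NOT by itself certify R_4(4) > 15.

E[X] = 1365/1024 ≈ 1.333008; E[X] ≥ 1; first-moment method inconclusive here.


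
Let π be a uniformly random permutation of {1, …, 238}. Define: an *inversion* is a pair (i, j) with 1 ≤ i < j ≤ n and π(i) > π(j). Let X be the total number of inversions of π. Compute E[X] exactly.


Write X = Σ X_I over the C(238, 2) = 28203 pairs i < j, with X_I the indicator of one inversion.
There are 28203 indicators.
For each fixed pair i < j, the values π(i) and π(j) are two distinct elements of {1, …, 238} in uniformly random order; by symmetry P[π(i) > π(j)] = 1/2.
By linearity: E[X] = 28203 · (1/2) = C(238, 2) · (1/2) = 28203/2 = 28203/2 ≈ 14101.5000.

E[X] = 28203/2 = 14101.5000.


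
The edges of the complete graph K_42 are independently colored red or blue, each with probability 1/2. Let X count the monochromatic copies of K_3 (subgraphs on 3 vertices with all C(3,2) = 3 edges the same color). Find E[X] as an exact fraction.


Let X = Σ_S X_S over the C(42, 3) = 11480 subsets S of size 3, where X_S = 1 if the K_3 on S is monochromatic.
For a fixed S, the K_3 on S has C(3, 2) = 3 edges. P[all 3 edges red] = (1/2)^3, and likewise for blue, so P[monochromatic] = 2·(1/2)^3 = 2^{1 − 3} = 1/4.
By linearity of expectation: E[X] = C(42, 3) · 2^{1 − 3} = 11480 · 1/4 = 2870.
Numerically: E[X] ≈ 2870.000000.

E[X] = C(42,3)·2^(1−C(3,2)) = 2870 ≈ 2870.000000.


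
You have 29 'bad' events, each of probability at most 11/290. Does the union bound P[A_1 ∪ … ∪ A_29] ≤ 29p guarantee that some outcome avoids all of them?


Union bound: P[∪_{i=1}^{29} A_i] ≤ Σ_i P[A_i] ≤ 29·p = 29·(11/290) = 11/10.
Numerically: 11/10 ≈ 1.100.
Is 11/10 < 1? NO.
Since the bound 11/10 is ≥ 1, the union bound is uninformative here; it does NOT by itself certify existence.

29·p = 11/10 ≈ 1.100; existence NOT certified by the union bound.


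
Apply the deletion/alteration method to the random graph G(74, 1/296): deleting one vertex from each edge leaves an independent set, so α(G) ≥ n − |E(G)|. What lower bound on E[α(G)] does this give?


E[|E(G)|] = C(74, 2)·p = 2701 · (1/296) = 73/8.
E[α(G)] ≥ n − E[|E(G)|] = 74 − 73/8 = 519/8.
Numerically: ≈ 64.87500.
(This is only a lower bound; the true E[α(G)] may be larger.)

E[α(G)] ≥ 519/8 ≈ 64.87500.


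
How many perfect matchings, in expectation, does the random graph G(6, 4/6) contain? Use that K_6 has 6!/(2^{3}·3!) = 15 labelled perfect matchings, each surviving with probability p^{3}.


K_6 has 6!/(2^{3}·3!) = 15 labelled perfect matchings.
For each such perfect matching H, let X_H = 1 if all 3 edges of H are present in G. Then P[X_H = 1] = p^{3} = (2/3)^{3} = 8/27.
By linearity: E[X] = Σ_H E[X_H] = 15 · p^{3} = 15 · 8/27 = 40/9.
Numerically: E[X] ≈ 4.44.

E[X] = 15 · (2/3)^{3} = 40/9 ≈ 4.44.


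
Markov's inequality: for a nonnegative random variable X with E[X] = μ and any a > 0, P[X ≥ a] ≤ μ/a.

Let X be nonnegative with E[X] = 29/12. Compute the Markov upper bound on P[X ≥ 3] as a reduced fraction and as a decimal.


μ = E[X] = 29/12, a = 3.
Markov: P[X ≥ 3] ≤ μ/a = (29/12)/3 = 29/36.
Numerically: ≈ 0.805556.
(Since a = 3 > μ = 2.416667, the bound 29/36 is < 1 and informative.)

P[X ≥ 3] ≤ 29/36 ≈ 0.805556.


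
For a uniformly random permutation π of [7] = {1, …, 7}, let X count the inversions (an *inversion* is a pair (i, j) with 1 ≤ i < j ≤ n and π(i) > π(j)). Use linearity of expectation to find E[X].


Write X = Σ X_I over the C(7, 2) = 21 pairs i < j, with X_I the indicator of one inversion.
There are 21 indicators.
For each fixed pair i < j, the values π(i) and π(j) are two distinct elements of {1, …, 7} in uniformly random order; by symmetry P[π(i) > π(j)] = 1/2.
By linearity: E[X] = 21 · (1/2) = C(7, 2) · (1/2) = 21/2 = 21/2 ≈ 10.500000.

E[X] = 21/2 = 10.500000.


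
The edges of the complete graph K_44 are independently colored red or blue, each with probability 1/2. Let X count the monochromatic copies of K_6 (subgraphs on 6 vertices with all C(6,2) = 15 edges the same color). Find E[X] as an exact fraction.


Let X = Σ_S X_S over the C(44, 6) = 7059052 subsets S of size 6, where X_S = 1 if the K_6 on S is monochromatic.
For a fixed S, the K_6 on S has C(6, 2) = 15 edges. P[all 15 edges red] = (1/2)^15, and likewise for blue, so P[monochromatic] = 2·(1/2)^15 = 2^{1 − 15} = 1/16384.
By linearity: E[X] = C(44, 6) · 2^{1 − 15} = 7059052 · 1/16384 = 1764763/4096.
Numerically: E[X] ≈ 430.85034.

E[X] = C(44,6)·2^(1−C(6,2)) = 1764763/4096 ≈ 430.85034.


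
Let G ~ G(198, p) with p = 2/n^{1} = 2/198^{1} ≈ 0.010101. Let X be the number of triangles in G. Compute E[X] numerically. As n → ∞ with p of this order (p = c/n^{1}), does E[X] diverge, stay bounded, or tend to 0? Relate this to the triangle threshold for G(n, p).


Number of potential triangles: C(198, 3) = 1274196.
Each occurs with probability p³ ≈ (0.010101)³ ≈ 1.03061015e-06.
By linearity: E[X] = C(198, 3)·p³ ≈ 1274196 · 1.03061015e-06 ≈ 1.313199.
Here α = 1, so p = 2/n is exactly at the triangle threshold p ~ 1/n. Asymptotically E[X] → c³/6 = 2³/6 = 4/3 ≈ 1.333333, a bounded constant. In this regime the triangle count is asymptotically Poisson(c³/6).

E[X] ≈ 1.313199; in regime p = Θ(1/n^{1}) E[X] stays bounded (at the triangle threshold p ~ 1/n).


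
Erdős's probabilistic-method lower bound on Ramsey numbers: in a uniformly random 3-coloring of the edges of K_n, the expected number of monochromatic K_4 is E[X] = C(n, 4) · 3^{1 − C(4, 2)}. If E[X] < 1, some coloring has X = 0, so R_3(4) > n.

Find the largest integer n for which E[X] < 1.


We need C(n, 4) · 3^{1 − 6} < 1, i.e. C(n, 4) < 3^{6 − 1} = 243.
Check values of n near the boundary:
  n = 5: C(5, 4) = 5; 5 < 243? YES
  n = 6: C(6, 4) = 15; 15 < 243? YES
  n = 7: C(7, 4) = 35; 35 < 243? YES
  n = 8: C(8, 4) = 70; 70 < 243? YES
  n = 9: C(9, 4) = 126; 126 < 243? YES
  n = 10: C(10, 4) = 210; 210 < 243? YES
  n = 11: C(11, 4) = 330; 330 < 243? NO
The largest n with C(n, 4) < 243 is n = 10 (where E[X] = 70/81 ≈ 0.864). Hence R_3(4) > 10, i.e. R_3(4) ≥ 11.

Largest n = 10; hence R_3(4) > 10.


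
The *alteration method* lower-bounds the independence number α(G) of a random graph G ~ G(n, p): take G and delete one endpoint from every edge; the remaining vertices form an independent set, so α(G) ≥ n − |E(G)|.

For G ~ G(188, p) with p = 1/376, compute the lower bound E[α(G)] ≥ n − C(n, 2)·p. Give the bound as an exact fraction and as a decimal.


E[|E(G)|] = C(188, 2)·p = 17578 · (1/376) = 187/4.
E[α(G)] ≥ n − E[|E(G)|] = 188 − 187/4 = 565/4.
Numerically: ≈ 141.250000.
(This is only a lower bound; the true E[α(G)] may be larger.)

E[α(G)] ≥ 565/4 ≈ 141.250000.


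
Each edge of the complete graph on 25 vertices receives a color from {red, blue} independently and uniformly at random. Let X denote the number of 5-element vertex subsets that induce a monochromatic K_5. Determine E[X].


Let X = Σ_S X_S over the C(25, 5) = 53130 subsets S of size 5, where X_S = 1 if the K_5 on S is monochromatic.
For a fixed S, the K_5 on S has C(5, 2) = 10 edges. P[all 10 edges red] = (1/2)^10, and likewise for blue, so P[monochromatic] = 2·(1/2)^10 = 2^{1 − 10} = 1/512.
By linearity: E[X] = C(25, 5) · 2^{1 − 10} = 53130 · 1/512 = 26565/256.
Numerically: E[X] ≈ 103.769531.

E[X] = C(25,5)·2^(1−C(5,2)) = 26565/256 ≈ 103.769531.


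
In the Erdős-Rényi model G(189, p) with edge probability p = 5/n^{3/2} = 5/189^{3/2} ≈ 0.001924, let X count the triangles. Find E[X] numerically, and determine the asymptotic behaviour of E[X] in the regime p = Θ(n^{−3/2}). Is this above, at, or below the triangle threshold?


Number of potential triangles: C(189, 3) = 1107414.
Each occurs with probability p³ ≈ (0.001924)³ ≈ 7.125772e-09.
By linearity: E[X] = C(189, 3)·p³ ≈ 1107414 · 7.125772e-09 ≈ 0.0079.
Since α = 3/2 > 1, p = c/n^{3/2} = o(1/n) is below the triangle threshold p ~ 1/n. Asymptotically E[X] ~ (c³/6)·n^{3(1−α)} = (5³/6)·n^{-1.5} → 0, so by Markov's inequality G has no triangles w.h.p.

E[X] ≈ 0.0079; in regime p = Θ(1/n^{3/2}) E[X] tends to 0 (below the triangle threshold p ~ 1/n).


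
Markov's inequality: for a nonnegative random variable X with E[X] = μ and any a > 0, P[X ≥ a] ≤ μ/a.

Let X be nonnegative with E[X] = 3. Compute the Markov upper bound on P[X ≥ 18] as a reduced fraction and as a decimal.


μ = E[X] = 3, a = 18.
Markov: P[X ≥ 18] ≤ μ/a = (3)/18 = 1/6.
Numerically: ≈ 0.167.
(Since a = 18 > μ = 3.000, the bound 1/6 is < 1 and informative.)

P[X ≥ 18] ≤ 1/6 ≈ 0.167.


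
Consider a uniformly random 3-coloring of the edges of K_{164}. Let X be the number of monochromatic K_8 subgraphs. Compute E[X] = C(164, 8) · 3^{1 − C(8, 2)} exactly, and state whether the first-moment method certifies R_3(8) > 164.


E[X] = C(164, 8) · 3^{1 − 28} = 10912535409348 · 3^{−27} = 10912535409348/7625597484987.
As a reduced fraction: E[X] = 404167978124/282429536481 ≈ 1.4310.
Is E[X] < 1? NO.
Since E[X] ≥ 1, the first-moment bound is inconclusive at n = 164; it does NOT by itself certify R_3(8) > 164.

E[X] = 404167978124/282429536481 ≈ 1.4310; E[X] ≥ 1; first-moment method inconclusive here.


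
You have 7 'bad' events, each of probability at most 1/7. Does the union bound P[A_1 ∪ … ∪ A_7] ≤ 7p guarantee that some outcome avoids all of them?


Union bound: P[∪_{i=1}^{7} A_i] ≤ Σ_i P[A_i] ≤ 7·p = 7·(1/7) = 1.
Numerically: 1 ≈ 1.000.
Is 1 < 1? NO.
Since the bound 1 is ≥ 1, the union bound is uninformative here; it does NOT by itself certify existence.

7·p = 1 ≈ 1.000; existence NOT certified by the union bound.


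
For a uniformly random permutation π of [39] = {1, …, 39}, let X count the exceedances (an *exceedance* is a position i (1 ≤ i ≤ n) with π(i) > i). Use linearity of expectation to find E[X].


Write X = Σ_{i=1}^{39} X_i, where X_i = 1_{π(i) > i}.
For each fixed i, π(i) is uniform over {1, …, 39} (marginal of a uniform permutation), so P[π(i) > i] = (n − i)/n. Summing: Σ_{i=1}^{39} (n − i)/n = (0 + 1 + … + 38)/39 = 39(39 − 1)/(2·39) = (39 − 1)/2.
Hence E[X] = Σ_{i=1}^{39} (39 − i)/39 = 19 ≈ 19.00000.

E[X] = 19 = 19.00000.


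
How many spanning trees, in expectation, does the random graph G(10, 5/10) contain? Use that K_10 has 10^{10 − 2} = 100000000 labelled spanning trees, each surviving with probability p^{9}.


K_10 has 10^{10 − 2} = 100000000 labelled spanning trees.
For each such spanning tree H, let X_H = 1 if all 9 edges of H are present in G. Then P[X_H = 1] = p^{9} = (1/2)^{9} = 1/512.
Summing the indicators: E[X] = Σ_H E[X_H] = 100000000 · p^{9} = 100000000 · 1/512 = 390625/2.
Numerically: E[X] ≈ 1.953e+05.

E[X] = 100000000 · (1/2)^{9} = 390625/2 ≈ 1.953e+05.


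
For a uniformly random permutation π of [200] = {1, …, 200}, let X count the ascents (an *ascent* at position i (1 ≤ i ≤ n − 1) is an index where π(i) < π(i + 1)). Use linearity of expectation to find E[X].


Write X = Σ X_I over i = 1, …, 199, with X_I the indicator of one ascent.
There are 199 indicators.
For each fixed i, the pair (π(i), π(i+1)) is a uniformly random ordered pair of distinct values from {1, …, 200}; by symmetry P[π(i) < π(i+1)] = 1/2.
By linearity: E[X] = 199 · (1/2) = (200 − 1) · (1/2) = 199/2 ≈ 99.50000.

E[X] = 199/2 = 99.50000.


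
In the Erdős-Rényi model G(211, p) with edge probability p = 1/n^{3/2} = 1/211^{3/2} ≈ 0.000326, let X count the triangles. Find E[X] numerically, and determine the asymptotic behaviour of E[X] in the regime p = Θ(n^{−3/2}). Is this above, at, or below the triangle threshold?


Number of potential triangles: C(211, 3) = 1543465.
Each occurs with probability p³ ≈ (0.000326)³ ≈ 3.47319e-11.
By linearity: E[X] = C(211, 3)·p³ ≈ 1543465 · 3.47319e-11 ≈ 0.000.
Since α = 3/2 > 1, p = c/n^{3/2} = o(1/n) is below the triangle threshold p ~ 1/n. Asymptotically E[X] ~ (c³/6)·n^{3(1−α)} = (1³/6)·n^{-1.5} → 0, so by Markov's inequality G has no triangles w.h.p.

E[X] ≈ 0.000; in regime p = Θ(1/n^{3/2}) E[X] tends to 0 (below the triangle threshold p ~ 1/n).


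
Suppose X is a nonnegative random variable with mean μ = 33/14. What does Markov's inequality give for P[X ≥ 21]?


μ = E[X] = 33/14, a = 21.
Markov: P[X ≥ 21] ≤ μ/a = (33/14)/21 = 11/98.
Numerically: ≈ 0.112.
(Since a = 21 > μ = 2.357, the bound 11/98 is < 1 and informative.)

P[X ≥ 21] ≤ 11/98 ≈ 0.112.


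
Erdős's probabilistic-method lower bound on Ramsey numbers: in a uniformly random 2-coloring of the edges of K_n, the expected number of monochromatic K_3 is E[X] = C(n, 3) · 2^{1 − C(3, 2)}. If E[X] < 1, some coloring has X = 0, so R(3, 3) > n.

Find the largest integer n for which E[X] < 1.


We need C(n, 3) · 2^{1 − 3} < 1, i.e. C(n, 3) < 2^{3 − 1} = 4.
Check values of n near the boundary:
  n = 3: C(3, 3) = 1; 1 < 4? YES
  n = 4: C(4, 3) = 4; 4 < 4? NO
The largest n with C(n, 3) < 4 is n = 3 (where E[X] = 1/4 ≈ 0.250000). Hence R(3, 3) > 3, i.e. R(3, 3) ≥ 4.

Largest n = 3; hence R(3, 3) > 3.


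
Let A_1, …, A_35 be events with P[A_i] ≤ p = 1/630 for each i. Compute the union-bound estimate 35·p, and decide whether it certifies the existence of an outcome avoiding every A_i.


Union bound: P[∪_{i=1}^{35} A_i] ≤ Σ_i P[A_i] ≤ 35·p = 35·(1/630) = 1/18.
Numerically: 1/18 ≈ 0.05556.
Is 1/18 < 1? YES.
Since P[∪ A_i] ≤ 1/18 < 1, the complement has P[∩ A_i^c] ≥ 1 − 1/18 = 17/18 > 0, so some outcome avoids every A_i.

35·p = 1/18 ≈ 0.05556; existence CERTIFIED by the union bound.


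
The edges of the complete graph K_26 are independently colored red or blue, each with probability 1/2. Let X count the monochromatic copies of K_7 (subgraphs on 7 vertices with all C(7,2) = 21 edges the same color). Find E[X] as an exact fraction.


Let X = Σ_S X_S over the C(26, 7) = 657800 subsets S of size 7, where X_S = 1 if the K_7 on S is monochromatic.
For a fixed S, the K_7 on S has C(7, 2) = 21 edges. P[all 21 edges red] = (1/2)^21, and likewise for blue, so P[monochromatic] = 2·(1/2)^21 = 2^{1 − 21} = 1/1048576.
Summing: E[X] = C(26, 7) · 2^{1 − 21} = 657800 · 1/1048576 = 82225/131072.
Numerically: E[X] ≈ 0.6273.

E[X] = C(26,7)·2^(1−C(7,2)) = 82225/131072 ≈ 0.6273.
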